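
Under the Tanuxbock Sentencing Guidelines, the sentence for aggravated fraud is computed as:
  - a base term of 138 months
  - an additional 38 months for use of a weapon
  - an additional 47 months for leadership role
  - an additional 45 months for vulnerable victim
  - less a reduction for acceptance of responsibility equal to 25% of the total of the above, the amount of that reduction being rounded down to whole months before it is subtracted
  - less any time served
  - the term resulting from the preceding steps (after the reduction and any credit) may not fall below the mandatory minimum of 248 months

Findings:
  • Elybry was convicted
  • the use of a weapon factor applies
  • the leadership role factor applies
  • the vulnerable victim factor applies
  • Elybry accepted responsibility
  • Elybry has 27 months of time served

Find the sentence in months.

Use of a weapon enhancement: +38 months
Leadership role enhancement: +47 months
Vulnerable victim enhancement: +45 months
Adjusted term: 138 months + 38 months + 47 months + 45 months = 268 months
Acceptance of responsibility reduction: 25% of 268 months = 67 months (rounded down)
After reduction: 268 − 67 = 201 months
Less time served: 201 months − 27 months = 174 months
Minimum 248 months: 174 months is below the minimum → 248 months

248 months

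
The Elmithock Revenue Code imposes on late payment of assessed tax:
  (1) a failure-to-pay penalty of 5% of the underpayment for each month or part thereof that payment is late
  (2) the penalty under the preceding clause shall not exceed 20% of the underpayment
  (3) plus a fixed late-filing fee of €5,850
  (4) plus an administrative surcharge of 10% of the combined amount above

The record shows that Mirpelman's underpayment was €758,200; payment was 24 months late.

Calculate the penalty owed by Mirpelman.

€173,239

Accrued rate: 5% × 24 = 120%, capped at 20% → 20%
Failure-to-pay penalty: 20% of €758,200 = €151,640
Penalty before surcharge: €151,640 + €5,850 = €157,490
Administrative surcharge: 10% of €157,490 = €15,749
Total penalty: €157,490 + €15,749 = €173,239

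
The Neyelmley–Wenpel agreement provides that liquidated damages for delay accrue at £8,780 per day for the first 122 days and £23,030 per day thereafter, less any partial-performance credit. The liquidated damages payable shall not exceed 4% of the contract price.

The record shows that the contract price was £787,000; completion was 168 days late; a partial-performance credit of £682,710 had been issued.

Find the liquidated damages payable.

First 122 days: 122 × £8,780 = £1,071,160
Remaining days: (168 − 122) × £23,030 = £1,059,380
Accrued per-day damages: £1,071,160 + £1,059,380 = £2,130,540
Less partial-performance credit: £2,130,540 − £682,710 = £1,447,830
Cap: 4% of £787,000 = £31,480
Cap at £31,480: £1,447,830 exceeds the cap → £31,480

Liquidated damages: £31,480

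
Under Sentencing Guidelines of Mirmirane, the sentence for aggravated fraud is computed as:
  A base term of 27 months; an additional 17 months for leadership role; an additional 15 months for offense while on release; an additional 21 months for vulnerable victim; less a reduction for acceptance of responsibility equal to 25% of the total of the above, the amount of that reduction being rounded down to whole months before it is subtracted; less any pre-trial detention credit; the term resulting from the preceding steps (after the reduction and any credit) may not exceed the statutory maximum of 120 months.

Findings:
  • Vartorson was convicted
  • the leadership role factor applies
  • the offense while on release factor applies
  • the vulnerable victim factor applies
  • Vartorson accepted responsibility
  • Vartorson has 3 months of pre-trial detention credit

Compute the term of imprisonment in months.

Leadership role enhancement: +17 months
Offense while on release enhancement: +15 months
Vulnerable victim enhancement: +21 months
Adjusted term: 27 months + 17 months + 15 months + 21 months = 80 months
Acceptance of responsibility reduction: 25% of 80 months = 20 months (rounded down)
After reduction: 80 − 20 = 60 months
Less pre-trial detention credit: 60 months − 3 months = 57 months
Cap at 120 months: 57 months is within the cap, no reduction.

57 months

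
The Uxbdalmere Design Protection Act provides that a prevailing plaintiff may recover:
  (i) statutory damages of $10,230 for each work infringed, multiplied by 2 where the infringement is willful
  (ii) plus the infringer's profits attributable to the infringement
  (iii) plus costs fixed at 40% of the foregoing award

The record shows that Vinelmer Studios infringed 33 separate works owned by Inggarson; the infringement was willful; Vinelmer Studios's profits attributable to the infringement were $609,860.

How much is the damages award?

Statutory damages: 33 × $10,230 = $337,590
Doubled: 2 × $337,590 = $675,180
Combined award: $675,180 + $609,860 = $1,285,040
Costs: 40% of $1,285,040 = $514,016
Award plus costs: $1,285,040 + $514,016 = $1,799,056

Award: $1,799,056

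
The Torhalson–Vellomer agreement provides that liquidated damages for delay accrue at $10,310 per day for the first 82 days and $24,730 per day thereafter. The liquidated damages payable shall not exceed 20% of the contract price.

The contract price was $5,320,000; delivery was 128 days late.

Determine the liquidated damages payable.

$1,064,000

First 82 days: 82 × $10,310 = $845,420
Remaining days: (128 − 82) × $24,730 = $1,137,580
Accrued per-day damages: $845,420 + $1,137,580 = $1,983,000
Cap: 20% of $5,320,000 = $1,064,000
Cap at $1,064,000: $1,983,000 exceeds the cap → $1,064,000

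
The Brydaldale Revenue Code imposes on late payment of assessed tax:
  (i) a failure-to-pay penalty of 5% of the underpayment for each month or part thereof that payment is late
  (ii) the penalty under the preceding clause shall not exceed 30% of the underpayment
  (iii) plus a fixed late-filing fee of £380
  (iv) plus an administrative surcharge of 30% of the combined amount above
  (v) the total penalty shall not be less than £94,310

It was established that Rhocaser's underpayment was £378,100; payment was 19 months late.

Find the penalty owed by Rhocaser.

Penalty: £147,953

Accrued rate: 5% × 19 = 95%, capped at 30% → 30%
Failure-to-pay penalty: 30% of £378,100 = £113,430
Penalty before surcharge: £113,430 + £380 = £113,810
Administrative surcharge: 30% of £113,810 = £34,143
Total penalty: £113,810 + £34,143 = £147,953
Minimum £94,310: £147,953 meets the minimum, no increase.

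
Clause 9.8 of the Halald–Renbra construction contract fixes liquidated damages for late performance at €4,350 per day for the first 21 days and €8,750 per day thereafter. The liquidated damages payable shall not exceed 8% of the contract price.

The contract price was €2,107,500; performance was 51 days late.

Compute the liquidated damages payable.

€168,600

First 21 days: 21 × €4,350 = €91,350
Remaining days: (51 − 21) × €8,750 = €262,500
Accrued per-day damages: €91,350 + €262,500 = €353,850
Cap: 8% of €2,107,500 = €168,600
Cap at €168,600: €353,850 exceeds the cap → €168,600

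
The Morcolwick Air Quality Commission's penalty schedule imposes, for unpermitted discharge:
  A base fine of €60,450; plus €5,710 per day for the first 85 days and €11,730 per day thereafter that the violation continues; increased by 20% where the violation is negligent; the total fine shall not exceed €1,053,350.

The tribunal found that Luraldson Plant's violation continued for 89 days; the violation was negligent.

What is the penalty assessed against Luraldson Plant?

€711,264

First 85 days: 85 × €5,710 = €485,350
Remaining days: (89 − 85) × €11,730 = €46,920
Per-day component: €485,350 + €46,920 = €532,270
Base plus per-day: €60,450 + €532,270 = €592,720
Enhancement: 20% of €592,720 = €118,544
Enhanced fine: €592,720 + €118,544 = €711,264
Cap at €1,053,350: €711,264 is within the cap, no reduction.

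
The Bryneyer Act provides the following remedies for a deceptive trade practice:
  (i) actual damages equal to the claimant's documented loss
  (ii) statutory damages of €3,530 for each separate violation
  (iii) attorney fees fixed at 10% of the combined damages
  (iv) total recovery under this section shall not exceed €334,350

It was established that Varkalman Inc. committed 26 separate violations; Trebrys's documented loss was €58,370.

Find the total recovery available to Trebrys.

Statutory damages: 26 × €3,530 = €91,780
Combined damages: €58,370 + €91,780 = €150,150
Attorney fees: 10% of €150,150 = €15,015
Total before cap: €150,150 + €15,015 = €165,165
Cap at €334,350: €165,165 is within the cap, no reduction.

€165,165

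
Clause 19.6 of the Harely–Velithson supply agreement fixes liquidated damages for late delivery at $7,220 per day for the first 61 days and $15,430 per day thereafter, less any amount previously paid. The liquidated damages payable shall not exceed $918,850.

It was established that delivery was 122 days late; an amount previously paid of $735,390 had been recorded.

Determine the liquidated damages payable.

$646,260

First 61 days: 61 × $7,220 = $440,420
Remaining days: (122 − 61) × $15,430 = $941,230
Accrued per-day damages: $440,420 + $941,230 = $1,381,650
Less amount previously paid: $1,381,650 − $735,390 = $646,260
Cap at $918,850: $646,260 is within the cap, no reduction.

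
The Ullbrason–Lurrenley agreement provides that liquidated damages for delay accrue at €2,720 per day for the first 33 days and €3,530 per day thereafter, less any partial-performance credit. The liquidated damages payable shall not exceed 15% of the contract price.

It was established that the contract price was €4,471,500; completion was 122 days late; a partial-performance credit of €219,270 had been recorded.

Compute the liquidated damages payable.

€184,660

First 33 days: 33 × €2,720 = €89,760
Remaining days: (122 − 33) × €3,530 = €314,170
Accrued per-day damages: €89,760 + €314,170 = €403,930
Less partial-performance credit: €403,930 − €219,270 = €184,660
Cap: 15% of €4,471,500 = €670,725
Cap at €670,725: €184,660 is within the cap, no reduction.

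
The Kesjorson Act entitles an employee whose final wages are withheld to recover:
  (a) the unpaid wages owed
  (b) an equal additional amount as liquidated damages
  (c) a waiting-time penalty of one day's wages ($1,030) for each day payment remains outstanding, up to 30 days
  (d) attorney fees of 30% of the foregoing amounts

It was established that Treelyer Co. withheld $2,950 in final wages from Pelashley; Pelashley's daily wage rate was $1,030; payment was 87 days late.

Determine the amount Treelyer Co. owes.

$47,840

Liquidated damages (equal amount): $2,950
Penalty days: min(87, 30) = 30
Waiting-time penalty: 30 × $1,030 = $30,900
Subtotal: $2,950 + $2,950 + $30,900 = $36,800
Attorney fees: 30% of $36,800 = $11,040
Total award: $36,800 + $11,040 = $47,840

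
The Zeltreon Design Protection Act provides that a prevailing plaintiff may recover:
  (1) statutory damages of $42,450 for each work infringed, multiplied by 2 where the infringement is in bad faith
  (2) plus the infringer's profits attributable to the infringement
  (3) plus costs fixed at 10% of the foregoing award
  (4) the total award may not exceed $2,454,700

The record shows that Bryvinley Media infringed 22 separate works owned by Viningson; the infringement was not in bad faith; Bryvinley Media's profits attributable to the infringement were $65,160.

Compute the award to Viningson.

$1,098,966

Statutory damages: 22 × $42,450 = $933,900
Infringement not in bad faith: no ×2 enhancement.
Combined award: $933,900 + $65,160 = $999,060
Costs: 10% of $999,060 = $99,906
Award plus costs: $999,060 + $99,906 = $1,098,966
Cap at $2,454,700: $1,098,966 is within the cap, no reduction.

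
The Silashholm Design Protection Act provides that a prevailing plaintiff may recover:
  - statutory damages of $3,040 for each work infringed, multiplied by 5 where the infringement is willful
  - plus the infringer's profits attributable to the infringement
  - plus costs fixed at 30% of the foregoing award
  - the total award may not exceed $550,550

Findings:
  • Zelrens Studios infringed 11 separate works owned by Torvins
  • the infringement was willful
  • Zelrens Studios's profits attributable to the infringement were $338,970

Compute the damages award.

$550,550

Statutory damages: 11 × $3,040 = $33,440
Multiplied by 5: 5 × $33,440 = $167,200
Combined award: $167,200 + $338,970 = $506,170
Costs: 30% of $506,170 = $151,851
Award plus costs: $506,170 + $151,851 = $658,021
Cap at $550,550: $658,021 exceeds the cap → $550,550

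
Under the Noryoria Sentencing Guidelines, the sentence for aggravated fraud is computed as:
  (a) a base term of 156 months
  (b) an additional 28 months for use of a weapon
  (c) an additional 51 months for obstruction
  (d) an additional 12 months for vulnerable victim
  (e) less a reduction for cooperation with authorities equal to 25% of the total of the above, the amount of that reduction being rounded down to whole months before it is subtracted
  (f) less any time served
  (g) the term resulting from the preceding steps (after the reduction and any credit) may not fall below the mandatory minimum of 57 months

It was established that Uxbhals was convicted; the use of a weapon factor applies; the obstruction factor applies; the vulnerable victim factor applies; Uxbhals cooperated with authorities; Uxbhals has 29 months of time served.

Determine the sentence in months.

Use of a weapon enhancement: +28 months
Obstruction enhancement: +51 months
Vulnerable victim enhancement: +12 months
Adjusted term: 156 months + 28 months + 51 months + 12 months = 247 months
Cooperation with authorities reduction: 25% of 247 months = 61 months (rounded down)
After reduction: 247 − 61 = 186 months
Less time served: 186 months − 29 months = 157 months
Minimum 57 months: 157 months meets the minimum, no increase.

157 months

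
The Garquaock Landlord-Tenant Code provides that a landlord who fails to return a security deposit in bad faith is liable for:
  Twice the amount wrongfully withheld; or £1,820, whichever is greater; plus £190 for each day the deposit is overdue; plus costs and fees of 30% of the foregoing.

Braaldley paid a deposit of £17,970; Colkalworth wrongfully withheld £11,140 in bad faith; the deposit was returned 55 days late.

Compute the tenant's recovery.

Doubled: 2 × £11,140 = £22,280
Minimum £1,820: £22,280 meets the minimum, no increase.
Late-return penalty: 55 × £190 = £10,450
Damages plus late penalty: £22,280 + £10,450 = £32,730
Costs and fees: 30% of £32,730 = £9,819
Total recovery: £32,730 + £9,819 = £42,549

Recovery: £42,549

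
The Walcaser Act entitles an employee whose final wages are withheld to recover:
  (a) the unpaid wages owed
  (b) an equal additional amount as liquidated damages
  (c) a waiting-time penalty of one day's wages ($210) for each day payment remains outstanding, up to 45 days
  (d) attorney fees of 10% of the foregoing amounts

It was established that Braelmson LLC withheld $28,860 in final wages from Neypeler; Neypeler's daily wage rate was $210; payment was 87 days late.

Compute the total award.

$73,887

Liquidated damages (equal amount): $28,860
Penalty days: min(87, 45) = 45
Waiting-time penalty: 45 × $210 = $9,450
Subtotal: $28,860 + $28,860 + $9,450 = $67,170
Attorney fees: 10% of $67,170 = $6,717
Total award: $67,170 + $6,717 = $73,887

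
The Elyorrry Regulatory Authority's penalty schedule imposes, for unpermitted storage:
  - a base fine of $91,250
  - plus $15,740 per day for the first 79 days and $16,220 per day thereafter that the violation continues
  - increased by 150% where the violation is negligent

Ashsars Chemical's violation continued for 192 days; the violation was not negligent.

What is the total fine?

$3,167,570

First 79 days: 79 × $15,740 = $1,243,460
Remaining days: (192 − 79) × $16,220 = $1,832,860
Per-day component: $1,243,460 + $1,832,860 = $3,076,320
Base plus per-day: $91,250 + $3,076,320 = $3,167,570
The violation was not negligent: no 150% increase.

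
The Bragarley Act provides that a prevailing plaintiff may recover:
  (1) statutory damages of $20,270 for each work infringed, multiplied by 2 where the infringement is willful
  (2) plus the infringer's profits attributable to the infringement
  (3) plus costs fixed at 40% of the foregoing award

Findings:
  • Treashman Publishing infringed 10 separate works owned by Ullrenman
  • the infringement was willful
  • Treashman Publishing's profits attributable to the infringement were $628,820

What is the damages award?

Statutory damages: 10 × $20,270 = $202,700
Doubled: 2 × $202,700 = $405,400
Combined award: $405,400 + $628,820 = $1,034,220
Costs: 40% of $1,034,220 = $413,688
Award plus costs: $1,034,220 + $413,688 = $1,447,908

Award: $1,447,908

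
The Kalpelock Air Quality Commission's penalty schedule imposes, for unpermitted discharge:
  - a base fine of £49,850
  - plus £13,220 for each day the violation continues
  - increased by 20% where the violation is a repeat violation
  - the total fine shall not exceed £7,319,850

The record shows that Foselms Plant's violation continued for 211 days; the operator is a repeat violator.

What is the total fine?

Per-day component: 211 × £13,220 = £2,789,420
Base plus per-day: £49,850 + £2,789,420 = £2,839,270
Enhancement: 20% of £2,839,270 = £567,854
Enhanced fine: £2,839,270 + £567,854 = £3,407,124
Cap at £7,319,850: £3,407,124 is within the cap, no reduction.

Civil penalty: £3,407,124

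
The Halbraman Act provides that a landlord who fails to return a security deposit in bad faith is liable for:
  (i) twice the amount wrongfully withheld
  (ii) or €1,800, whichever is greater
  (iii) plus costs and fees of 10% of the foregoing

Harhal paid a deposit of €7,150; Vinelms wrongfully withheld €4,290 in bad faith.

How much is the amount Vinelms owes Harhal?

Doubled: 2 × €4,290 = €8,580
Minimum €1,800: €8,580 meets the minimum, no increase.
Costs and fees: 10% of €8,580 = €858
Total recovery: €8,580 + €858 = €9,438

€9,438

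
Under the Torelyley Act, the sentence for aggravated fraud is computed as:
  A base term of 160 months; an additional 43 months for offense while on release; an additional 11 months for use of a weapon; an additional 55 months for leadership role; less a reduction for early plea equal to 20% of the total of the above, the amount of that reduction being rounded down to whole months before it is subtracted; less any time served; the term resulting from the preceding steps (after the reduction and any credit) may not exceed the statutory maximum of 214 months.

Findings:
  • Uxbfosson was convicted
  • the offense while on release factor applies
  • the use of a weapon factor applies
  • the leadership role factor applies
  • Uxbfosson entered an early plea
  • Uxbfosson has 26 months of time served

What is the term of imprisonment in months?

190 months

Offense while on release enhancement: +43 months
Use of a weapon enhancement: +11 months
Leadership role enhancement: +55 months
Adjusted term: 160 months + 43 months + 11 months + 55 months = 269 months
Early plea reduction: 20% of 269 months = 53 months (rounded down)
After reduction: 269 − 53 = 216 months
Less time served: 216 months − 26 months = 190 months
Cap at 214 months: 190 months is within the cap, no reduction.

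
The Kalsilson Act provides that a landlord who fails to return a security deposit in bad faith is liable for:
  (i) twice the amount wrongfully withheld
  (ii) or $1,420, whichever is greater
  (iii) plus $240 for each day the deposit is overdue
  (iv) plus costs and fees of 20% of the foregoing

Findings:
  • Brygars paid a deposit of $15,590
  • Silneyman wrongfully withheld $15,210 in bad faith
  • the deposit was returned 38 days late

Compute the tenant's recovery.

$47,448

Doubled: 2 × $15,210 = $30,420
Minimum $1,420: $30,420 meets the minimum, no increase.
Late-return penalty: 38 × $240 = $9,120
Damages plus late penalty: $30,420 + $9,120 = $39,540
Costs and fees: 20% of $39,540 = $7,908
Total recovery: $39,540 + $7,908 = $47,448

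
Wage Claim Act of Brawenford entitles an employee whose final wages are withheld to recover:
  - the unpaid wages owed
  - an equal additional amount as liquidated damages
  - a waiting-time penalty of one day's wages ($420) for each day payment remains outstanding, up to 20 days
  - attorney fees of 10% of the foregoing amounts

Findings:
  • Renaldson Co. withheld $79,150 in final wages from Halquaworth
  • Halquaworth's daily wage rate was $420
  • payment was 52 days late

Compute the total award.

Liquidated damages (equal amount): $79,150
Penalty days: min(52, 20) = 20
Waiting-time penalty: 20 × $420 = $8,400
Subtotal: $79,150 + $79,150 + $8,400 = $166,700
Attorney fees: 10% of $166,700 = $16,670
Total award: $166,700 + $16,670 = $183,370

$183,370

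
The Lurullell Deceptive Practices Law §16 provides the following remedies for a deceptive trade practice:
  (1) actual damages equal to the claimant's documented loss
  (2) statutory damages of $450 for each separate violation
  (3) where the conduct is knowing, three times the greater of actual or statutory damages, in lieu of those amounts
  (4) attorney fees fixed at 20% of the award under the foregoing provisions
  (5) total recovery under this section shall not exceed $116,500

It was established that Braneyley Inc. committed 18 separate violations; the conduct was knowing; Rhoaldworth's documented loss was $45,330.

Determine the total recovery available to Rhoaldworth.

$116,500

Statutory damages: 18 × $450 = $8,100
Greater of actual damages ($45,330) or statutory damages ($8,100): $45,330
Trebled: 3 × $45,330 = $135,990
Attorney fees: 20% of $135,990 = $27,198
Total before cap: $135,990 + $27,198 = $163,188
Cap at $116,500: $163,188 exceeds the cap → $116,500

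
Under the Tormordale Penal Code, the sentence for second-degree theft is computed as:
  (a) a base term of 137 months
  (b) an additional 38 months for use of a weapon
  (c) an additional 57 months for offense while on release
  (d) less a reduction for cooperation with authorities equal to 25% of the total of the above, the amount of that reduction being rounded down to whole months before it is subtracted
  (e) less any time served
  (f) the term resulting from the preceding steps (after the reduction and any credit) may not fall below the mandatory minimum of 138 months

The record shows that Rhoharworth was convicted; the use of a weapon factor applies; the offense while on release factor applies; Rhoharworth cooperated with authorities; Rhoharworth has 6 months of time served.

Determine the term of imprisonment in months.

Use of a weapon enhancement: +38 months
Offense while on release enhancement: +57 months
Adjusted term: 137 months + 38 months + 57 months = 232 months
Cooperation with authorities reduction: 25% of 232 months = 58 months (rounded down)
After reduction: 232 − 58 = 174 months
Less time served: 174 months − 6 months = 168 months
Minimum 138 months: 168 months meets the minimum, no increase.

Sentence: 168 months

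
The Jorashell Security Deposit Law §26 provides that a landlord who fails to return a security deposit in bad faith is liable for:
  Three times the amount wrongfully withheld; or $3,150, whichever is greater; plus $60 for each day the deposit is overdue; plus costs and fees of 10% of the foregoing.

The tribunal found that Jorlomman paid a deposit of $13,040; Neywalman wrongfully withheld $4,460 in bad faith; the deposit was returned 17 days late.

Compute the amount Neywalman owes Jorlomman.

Trebled: 3 × $4,460 = $13,380
Minimum $3,150: $13,380 meets the minimum, no increase.
Late-return penalty: 17 × $60 = $1,020
Damages plus late penalty: $13,380 + $1,020 = $14,400
Costs and fees: 10% of $14,400 = $1,440
Total recovery: $14,400 + $1,440 = $15,840

Recovery: $15,840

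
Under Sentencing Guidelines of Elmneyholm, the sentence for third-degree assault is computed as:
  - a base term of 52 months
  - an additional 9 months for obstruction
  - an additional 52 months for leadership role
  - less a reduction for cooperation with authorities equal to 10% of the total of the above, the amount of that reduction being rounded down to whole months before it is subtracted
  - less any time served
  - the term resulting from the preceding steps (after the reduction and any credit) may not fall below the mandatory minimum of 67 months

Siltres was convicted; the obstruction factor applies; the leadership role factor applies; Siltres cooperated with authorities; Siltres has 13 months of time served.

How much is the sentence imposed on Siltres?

89 months

Obstruction enhancement: +9 months
Leadership role enhancement: +52 months
Adjusted term: 52 months + 9 months + 52 months = 113 months
Cooperation with authorities reduction: 10% of 113 months = 11 months (rounded down)
After reduction: 113 − 11 = 102 months
Less time served: 102 months − 13 months = 89 months
Minimum 67 months: 89 months meets the minimum, no increase.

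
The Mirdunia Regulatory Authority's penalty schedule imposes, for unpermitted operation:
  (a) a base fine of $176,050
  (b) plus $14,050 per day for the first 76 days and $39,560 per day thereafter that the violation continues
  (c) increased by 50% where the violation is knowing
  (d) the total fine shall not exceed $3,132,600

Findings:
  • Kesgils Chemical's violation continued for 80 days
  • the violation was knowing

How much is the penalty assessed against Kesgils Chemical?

First 76 days: 76 × $14,050 = $1,067,800
Remaining days: (80 − 76) × $39,560 = $158,240
Per-day component: $1,067,800 + $158,240 = $1,226,040
Base plus per-day: $176,050 + $1,226,040 = $1,402,090
Enhancement: 50% of $1,402,090 = $701,045
Enhanced fine: $1,402,090 + $701,045 = $2,103,135
Cap at $3,132,600: $2,103,135 is within the cap, no reduction.

$2,103,135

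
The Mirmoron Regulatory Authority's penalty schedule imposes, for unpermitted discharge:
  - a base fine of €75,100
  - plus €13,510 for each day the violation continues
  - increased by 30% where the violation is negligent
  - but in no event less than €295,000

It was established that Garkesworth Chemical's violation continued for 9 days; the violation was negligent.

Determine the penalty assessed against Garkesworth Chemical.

Per-day component: 9 × €13,510 = €121,590
Base plus per-day: €75,100 + €121,590 = €196,690
Enhancement: 30% of €196,690 = €59,007
Enhanced fine: €196,690 + €59,007 = €255,697
Minimum €295,000: €255,697 is below the minimum → €295,000

Civil penalty: €295,000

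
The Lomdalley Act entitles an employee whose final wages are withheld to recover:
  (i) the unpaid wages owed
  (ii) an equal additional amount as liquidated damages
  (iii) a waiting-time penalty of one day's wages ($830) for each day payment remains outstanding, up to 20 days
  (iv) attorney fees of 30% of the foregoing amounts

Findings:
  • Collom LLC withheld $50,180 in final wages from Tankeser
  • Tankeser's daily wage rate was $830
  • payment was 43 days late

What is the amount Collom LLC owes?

Liquidated damages (equal amount): $50,180
Penalty days: min(43, 20) = 20
Waiting-time penalty: 20 × $830 = $16,600
Subtotal: $50,180 + $50,180 + $16,600 = $116,960
Attorney fees: 30% of $116,960 = $35,088
Total award: $116,960 + $35,088 = $152,048

$152,048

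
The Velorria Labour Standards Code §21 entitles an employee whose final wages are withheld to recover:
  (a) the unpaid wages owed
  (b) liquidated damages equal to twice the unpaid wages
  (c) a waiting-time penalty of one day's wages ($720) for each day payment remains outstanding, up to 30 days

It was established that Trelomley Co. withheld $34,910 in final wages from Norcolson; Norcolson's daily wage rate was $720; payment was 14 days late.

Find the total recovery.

Doubled: 2 × $34,910 = $69,820
Penalty days: min(14, 30) = 14
Waiting-time penalty: 14 × $720 = $10,080
Total award: $34,910 + $69,820 + $10,080 = $114,810

$114,810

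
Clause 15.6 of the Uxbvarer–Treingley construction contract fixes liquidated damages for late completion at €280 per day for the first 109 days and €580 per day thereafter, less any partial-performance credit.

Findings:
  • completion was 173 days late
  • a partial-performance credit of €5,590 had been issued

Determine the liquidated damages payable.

First 109 days: 109 × €280 = €30,520
Remaining days: (173 − 109) × €580 = €37,120
Accrued per-day damages: €30,520 + €37,120 = €67,640
Less partial-performance credit: €67,640 − €5,590 = €62,050

€62,050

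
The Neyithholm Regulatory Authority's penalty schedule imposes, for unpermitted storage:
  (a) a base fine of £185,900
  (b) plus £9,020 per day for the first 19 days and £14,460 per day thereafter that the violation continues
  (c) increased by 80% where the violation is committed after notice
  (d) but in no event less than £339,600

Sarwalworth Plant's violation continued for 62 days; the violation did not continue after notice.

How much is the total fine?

First 19 days: 19 × £9,020 = £171,380
Remaining days: (62 − 19) × £14,460 = £621,780
Per-day component: £171,380 + £621,780 = £793,160
Base plus per-day: £185,900 + £793,160 = £979,060
The violation did not continue after notice: no 80% increase.
Minimum £339,600: £979,060 meets the minimum, no increase.

£979,060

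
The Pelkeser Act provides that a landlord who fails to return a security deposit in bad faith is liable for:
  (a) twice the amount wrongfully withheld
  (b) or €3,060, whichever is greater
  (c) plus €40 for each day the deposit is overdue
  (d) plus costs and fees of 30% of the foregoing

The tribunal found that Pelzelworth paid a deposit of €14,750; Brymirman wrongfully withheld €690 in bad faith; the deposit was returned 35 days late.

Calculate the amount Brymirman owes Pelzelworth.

Recovery: €5,798

Doubled: 2 × €690 = €1,380
Minimum €3,060: €1,380 is below the minimum → €3,060
Late-return penalty: 35 × €40 = €1,400
Damages plus late penalty: €3,060 + €1,400 = €4,460
Costs and fees: 30% of €4,460 = €1,338
Total recovery: €4,460 + €1,338 = €5,798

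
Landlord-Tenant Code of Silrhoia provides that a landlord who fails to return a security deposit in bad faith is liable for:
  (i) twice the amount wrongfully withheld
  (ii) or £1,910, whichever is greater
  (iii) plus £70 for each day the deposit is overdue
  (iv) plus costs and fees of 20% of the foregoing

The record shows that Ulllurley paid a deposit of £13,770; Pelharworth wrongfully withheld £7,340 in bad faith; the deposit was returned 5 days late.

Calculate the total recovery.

Doubled: 2 × £7,340 = £14,680
Minimum £1,910: £14,680 meets the minimum, no increase.
Late-return penalty: 5 × £70 = £350
Damages plus late penalty: £14,680 + £350 = £15,030
Costs and fees: 20% of £15,030 = £3,006
Total recovery: £15,030 + £3,006 = £18,036

£18,036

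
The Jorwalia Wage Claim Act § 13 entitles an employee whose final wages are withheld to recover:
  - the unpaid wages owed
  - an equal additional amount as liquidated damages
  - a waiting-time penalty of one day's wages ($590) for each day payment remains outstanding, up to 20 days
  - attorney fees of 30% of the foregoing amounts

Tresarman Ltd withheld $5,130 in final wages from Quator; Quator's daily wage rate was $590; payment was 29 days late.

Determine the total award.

$28,678

Liquidated damages (equal amount): $5,130
Penalty days: min(29, 20) = 20
Waiting-time penalty: 20 × $590 = $11,800
Subtotal: $5,130 + $5,130 + $11,800 = $22,060
Attorney fees: 30% of $22,060 = $6,618
Total award: $22,060 + $6,618 = $28,678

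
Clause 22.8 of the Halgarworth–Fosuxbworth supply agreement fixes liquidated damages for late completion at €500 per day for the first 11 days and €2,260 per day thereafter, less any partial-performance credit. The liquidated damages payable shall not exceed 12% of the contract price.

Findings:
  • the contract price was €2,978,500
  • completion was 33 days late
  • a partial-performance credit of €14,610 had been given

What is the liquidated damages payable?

First 11 days: 11 × €500 = €5,500
Remaining days: (33 − 11) × €2,260 = €49,720
Accrued per-day damages: €5,500 + €49,720 = €55,220
Less partial-performance credit: €55,220 − €14,610 = €40,610
Cap: 12% of €2,978,500 = €357,420
Cap at €357,420: €40,610 is within the cap, no reduction.

Liquidated damages: €40,610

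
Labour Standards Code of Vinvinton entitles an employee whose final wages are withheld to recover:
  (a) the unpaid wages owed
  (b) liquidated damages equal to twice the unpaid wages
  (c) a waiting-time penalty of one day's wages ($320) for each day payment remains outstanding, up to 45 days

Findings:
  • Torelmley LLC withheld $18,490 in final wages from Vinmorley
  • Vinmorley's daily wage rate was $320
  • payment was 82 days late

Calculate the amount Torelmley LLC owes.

Doubled: 2 × $18,490 = $36,980
Penalty days: min(82, 45) = 45
Waiting-time penalty: 45 × $320 = $14,400
Total award: $18,490 + $36,980 + $14,400 = $69,870

$69,870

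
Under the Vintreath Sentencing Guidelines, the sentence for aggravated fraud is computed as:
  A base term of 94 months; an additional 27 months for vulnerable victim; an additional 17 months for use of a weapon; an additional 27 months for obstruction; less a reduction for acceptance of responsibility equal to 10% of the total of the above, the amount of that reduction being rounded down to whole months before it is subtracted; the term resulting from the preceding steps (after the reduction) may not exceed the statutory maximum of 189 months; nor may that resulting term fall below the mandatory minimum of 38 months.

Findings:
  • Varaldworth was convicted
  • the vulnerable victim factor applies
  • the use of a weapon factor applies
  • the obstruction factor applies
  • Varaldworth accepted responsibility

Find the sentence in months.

Vulnerable victim enhancement: +27 months
Use of a weapon enhancement: +17 months
Obstruction enhancement: +27 months
Adjusted term: 94 months + 27 months + 17 months + 27 months = 165 months
Acceptance of responsibility reduction: 10% of 165 months = 16 months (rounded down)
After reduction: 165 − 16 = 149 months
Cap at 189 months: 149 months is within the cap, no reduction.
Minimum 38 months: 149 months meets the minimum, no increase.

149 months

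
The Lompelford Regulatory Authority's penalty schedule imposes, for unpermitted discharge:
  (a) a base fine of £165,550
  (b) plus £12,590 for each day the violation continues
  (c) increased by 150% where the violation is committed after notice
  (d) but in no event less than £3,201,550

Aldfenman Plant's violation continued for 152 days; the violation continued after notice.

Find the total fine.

£5,198,075

Per-day component: 152 × £12,590 = £1,913,680
Base plus per-day: £165,550 + £1,913,680 = £2,079,230
Enhancement: 150% of £2,079,230 = £3,118,845
Enhanced fine: £2,079,230 + £3,118,845 = £5,198,075
Minimum £3,201,550: £5,198,075 meets the minimum, no increase.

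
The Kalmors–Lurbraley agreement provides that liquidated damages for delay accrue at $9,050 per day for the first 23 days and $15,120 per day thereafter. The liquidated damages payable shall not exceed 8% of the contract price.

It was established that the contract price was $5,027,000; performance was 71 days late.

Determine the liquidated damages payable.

First 23 days: 23 × $9,050 = $208,150
Remaining days: (71 − 23) × $15,120 = $725,760
Accrued per-day damages: $208,150 + $725,760 = $933,910
Cap: 8% of $5,027,000 = $402,160
Cap at $402,160: $933,910 exceeds the cap → $402,160

$402,160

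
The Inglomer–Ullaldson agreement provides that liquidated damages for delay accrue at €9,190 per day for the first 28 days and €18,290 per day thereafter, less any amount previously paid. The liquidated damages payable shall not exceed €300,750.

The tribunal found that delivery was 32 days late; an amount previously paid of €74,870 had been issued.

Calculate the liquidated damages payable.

First 28 days: 28 × €9,190 = €257,320
Remaining days: (32 − 28) × €18,290 = €73,160
Accrued per-day damages: €257,320 + €73,160 = €330,480
Less amount previously paid: €330,480 − €74,870 = €255,610
Cap at €300,750: €255,610 is within the cap, no reduction.

€255,610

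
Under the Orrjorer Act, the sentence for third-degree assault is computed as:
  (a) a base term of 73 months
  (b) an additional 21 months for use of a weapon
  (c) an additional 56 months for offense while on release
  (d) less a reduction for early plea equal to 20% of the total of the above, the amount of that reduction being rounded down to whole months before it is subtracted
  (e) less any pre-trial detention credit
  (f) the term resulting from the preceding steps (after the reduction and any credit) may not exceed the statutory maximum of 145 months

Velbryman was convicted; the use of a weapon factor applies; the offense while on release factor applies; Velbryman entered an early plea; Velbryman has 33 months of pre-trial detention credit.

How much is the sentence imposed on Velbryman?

Use of a weapon enhancement: +21 months
Offense while on release enhancement: +56 months
Adjusted term: 73 months + 21 months + 56 months = 150 months
Early plea reduction: 20% of 150 months = 30 months (rounded down)
After reduction: 150 − 30 = 120 months
Less pre-trial detention credit: 120 months − 33 months = 87 months
Cap at 145 months: 87 months is within the cap, no reduction.

87 months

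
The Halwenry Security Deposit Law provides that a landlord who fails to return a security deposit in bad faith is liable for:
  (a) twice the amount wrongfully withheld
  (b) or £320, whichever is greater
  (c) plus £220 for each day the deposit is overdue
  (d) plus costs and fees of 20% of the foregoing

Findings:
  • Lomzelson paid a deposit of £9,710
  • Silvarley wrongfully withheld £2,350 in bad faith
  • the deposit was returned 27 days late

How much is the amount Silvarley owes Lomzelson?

Doubled: 2 × £2,350 = £4,700
Minimum £320: £4,700 meets the minimum, no increase.
Late-return penalty: 27 × £220 = £5,940
Damages plus late penalty: £4,700 + £5,940 = £10,640
Costs and fees: 20% of £10,640 = £2,128
Total recovery: £10,640 + £2,128 = £12,768

Recovery: £12,768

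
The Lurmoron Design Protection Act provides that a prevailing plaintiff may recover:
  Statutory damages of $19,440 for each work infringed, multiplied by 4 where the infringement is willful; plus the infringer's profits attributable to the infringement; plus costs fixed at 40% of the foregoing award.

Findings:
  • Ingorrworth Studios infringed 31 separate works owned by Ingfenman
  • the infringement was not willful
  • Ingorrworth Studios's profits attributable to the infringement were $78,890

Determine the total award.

Statutory damages: 31 × $19,440 = $602,640
Infringement not willful: no ×4 enhancement.
Combined award: $602,640 + $78,890 = $681,530
Costs: 40% of $681,530 = $272,612
Award plus costs: $681,530 + $272,612 = $954,142

Award: $954,142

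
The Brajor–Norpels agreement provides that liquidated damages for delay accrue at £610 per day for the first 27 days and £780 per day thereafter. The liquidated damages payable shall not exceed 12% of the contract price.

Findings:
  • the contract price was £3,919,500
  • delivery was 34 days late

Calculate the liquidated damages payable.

First 27 days: 27 × £610 = £16,470
Remaining days: (34 − 27) × £780 = £5,460
Accrued per-day damages: £16,470 + £5,460 = £21,930
Cap: 12% of £3,919,500 = £470,340
Cap at £470,340: £21,930 is within the cap, no reduction.

Liquidated damages: £21,930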